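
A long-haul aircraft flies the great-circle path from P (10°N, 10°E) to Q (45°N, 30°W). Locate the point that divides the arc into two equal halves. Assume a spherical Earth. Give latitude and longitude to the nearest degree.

≈ (29°N, 7°W)

The haversine formula gives a central angle δ ≈ 0.855 rad (49.0°) between the endpoints.
Interpolate at f = 1/2 with slerp weights a = sin((1−f)δ)/sin δ ≈ 0.549, b = sin(fδ)/sin δ ≈ 0.549.
p = a·p₁ + b·p₂ ≈ (0.869, -0.100, 0.484); φ = arcsin(p_z) ≈ 28.94°, λ = atan2(p_y, p_x) ≈ -6.58°.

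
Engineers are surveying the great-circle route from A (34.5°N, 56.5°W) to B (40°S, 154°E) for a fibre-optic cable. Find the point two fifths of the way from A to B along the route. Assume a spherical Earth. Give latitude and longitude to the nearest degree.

≈ (0°N, 112°W)

Convert each endpoint to a unit vector on the sphere (x = cos φ cos λ, y = cos φ sin λ, z = sin φ).
The central angle between the endpoints is δ = arccos(p₁·p₂) ≈ 2.709 rad (155.2°).
Interpolate at f = 2/5 with slerp weights a = sin((1−f)δ)/sin δ ≈ 2.384, b = sin(fδ)/sin δ ≈ 2.110.
p = a·p₁ + b·p₂ ≈ (-0.368, -0.930, -0.006); φ = arcsin(p_z) ≈ -0.34°, λ = atan2(p_y, p_x) ≈ -111.61°.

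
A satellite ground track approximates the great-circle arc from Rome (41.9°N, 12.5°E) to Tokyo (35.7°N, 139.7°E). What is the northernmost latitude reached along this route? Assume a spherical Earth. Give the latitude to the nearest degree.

The great circle lies in the plane with unit normal n̂ = (p₁ × p₂)/|p₁ × p₂|.
Here n̂_z ≈ +0.482; the vertex latitude is φ_max = arccos|n̂_z| ≈ 61.2°.

≈ 61°N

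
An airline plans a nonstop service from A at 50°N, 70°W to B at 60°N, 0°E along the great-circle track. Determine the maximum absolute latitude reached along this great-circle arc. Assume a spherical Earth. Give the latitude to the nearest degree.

The great circle lies in the plane with unit normal n̂ = (p₁ × p₂)/|p₁ × p₂|.
Here n̂_z ≈ +0.476; the vertex latitude is φ_max = arccos|n̂_z| ≈ 61.6°.
Check via Clairaut: cos φ_max = |cos φ₁| · sin C = cos(50.0°)·sin(47.8°) ≈ 0.476, again giving ≈ 61.6°.

≈ 62°N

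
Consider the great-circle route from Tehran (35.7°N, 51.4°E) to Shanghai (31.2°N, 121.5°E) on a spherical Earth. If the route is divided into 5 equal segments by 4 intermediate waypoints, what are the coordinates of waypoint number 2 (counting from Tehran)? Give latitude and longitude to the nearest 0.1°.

≈ 39.2°N, 80.1°E

Write both endpoints as unit vectors p₁, p₂ with components (cos φ cos λ, cos φ sin λ, sin φ).
The central angle between the endpoints is δ = arccos(p₁·p₂) ≈ 1.002 rad (57.4°).
Interpolate at f = 2/5 with slerp weights a = sin((1−f)δ)/sin δ ≈ 0.671, b = sin(fδ)/sin δ ≈ 0.463.
p = a·p₁ + b·p₂ ≈ (0.133, 0.764, 0.632); φ = arcsin(p_z) ≈ 39.17°, λ = atan2(p_y, p_x) ≈ 80.11°.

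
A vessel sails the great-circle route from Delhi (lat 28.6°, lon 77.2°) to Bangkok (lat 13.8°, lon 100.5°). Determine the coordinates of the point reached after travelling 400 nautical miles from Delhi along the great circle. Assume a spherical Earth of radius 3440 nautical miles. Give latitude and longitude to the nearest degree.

≈ lat 25°, lon 84°

Write both endpoints as unit vectors p₁, p₂ with components (cos φ cos λ, cos φ sin λ, sin φ).
The central angle between the endpoints is δ = arccos(p₁·p₂) ≈ 0.457 rad (26.2°). The total great-circle distance is δ·R ≈ 0.457 × 3440 ≈ 1573 nmi, so the target fraction is f = 400/1573 ≈ 0.254.
Interpolate at f ≈ 0.254 with slerp weights a = sin((1−f)δ)/sin δ ≈ 0.757, b = sin(fδ)/sin δ ≈ 0.263.
p = a·p₁ + b·p₂ ≈ (0.101, 0.899, 0.425); φ = arcsin(p_z) ≈ 25.17°, λ = atan2(p_y, p_x) ≈ 83.60°.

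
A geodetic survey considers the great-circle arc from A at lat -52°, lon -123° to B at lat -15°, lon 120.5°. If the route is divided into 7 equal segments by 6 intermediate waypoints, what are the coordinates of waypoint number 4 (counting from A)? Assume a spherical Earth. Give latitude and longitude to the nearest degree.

From cos δ = sin φ₁ sin φ₂ + cos φ₁ cos φ₂ cos Δλ, the central angle is δ ≈ 1.632 rad (93.5°).
Interpolate at f = 4/7 with slerp weights a = sin((1−f)δ)/sin δ ≈ 0.645, b = sin(fδ)/sin δ ≈ 0.805.
p = a·p₁ + b·p₂ ≈ (-0.611, 0.337, -0.717); φ = arcsin(p_z) ≈ -45.78°, λ = atan2(p_y, p_x) ≈ 151.14°.

≈ lat -46°, lon 151°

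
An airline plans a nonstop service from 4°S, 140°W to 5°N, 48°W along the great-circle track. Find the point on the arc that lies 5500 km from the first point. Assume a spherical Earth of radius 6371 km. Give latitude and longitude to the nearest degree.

≈ 1°N, 91°W

Write both endpoints as unit vectors p₁, p₂ with components (cos φ cos λ, cos φ sin λ, sin φ).
The central angle between the endpoints is δ = arccos(p₁·p₂) ≈ 1.612 rad (92.3°). The total great-circle distance is δ·R ≈ 1.612 × 6371 ≈ 10267 km, so the target fraction is f = 5500/10267 ≈ 0.536.
Interpolate at f ≈ 0.536 with slerp weights a = sin((1−f)δ)/sin δ ≈ 0.681, b = sin(fδ)/sin δ ≈ 0.761.
p = a·p₁ + b·p₂ ≈ (-0.013, -1.000, 0.019); φ = arcsin(p_z) ≈ 1.08°, λ = atan2(p_y, p_x) ≈ -90.77°.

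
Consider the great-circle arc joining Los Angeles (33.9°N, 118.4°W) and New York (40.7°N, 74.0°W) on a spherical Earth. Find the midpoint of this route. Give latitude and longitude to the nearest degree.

≈ (39°N, 97°W)

Convert each endpoint to a unit vector on the sphere (x = cos φ cos λ, y = cos φ sin λ, z = sin φ).
The central angle between the endpoints is δ = arccos(p₁·p₂) ≈ 0.621 rad (35.6°).
Interpolate at f = 1/2 with slerp weights a = sin((1−f)δ)/sin δ ≈ 0.525, b = sin(fδ)/sin δ ≈ 0.525.
p = a·p₁ + b·p₂ ≈ (-0.098, -0.766, 0.635); φ = arcsin(p_z) ≈ 39.44°, λ = atan2(p_y, p_x) ≈ -97.26°.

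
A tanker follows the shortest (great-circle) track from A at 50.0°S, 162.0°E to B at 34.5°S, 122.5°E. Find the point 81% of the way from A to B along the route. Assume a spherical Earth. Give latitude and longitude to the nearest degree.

≈ 38°S, 128°E

Convert each endpoint to a unit vector on the sphere (x = cos φ cos λ, y = cos φ sin λ, z = sin φ).
The central angle between the endpoints is δ = arccos(p₁·p₂) ≈ 0.569 rad (32.6°).
Interpolate at f = 0.81 with slerp weights a = sin((1−f)δ)/sin δ ≈ 0.200, b = sin(fδ)/sin δ ≈ 0.825.
p = a·p₁ + b·p₂ ≈ (-0.488, 0.614, -0.621); φ = arcsin(p_z) ≈ -38.38°, λ = atan2(p_y, p_x) ≈ 128.50°.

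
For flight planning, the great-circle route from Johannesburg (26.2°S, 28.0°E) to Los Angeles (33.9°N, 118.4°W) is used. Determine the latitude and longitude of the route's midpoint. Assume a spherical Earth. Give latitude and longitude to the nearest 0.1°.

≈ 13.0°N, 37.9°W

From cos δ = sin φ₁ sin φ₂ + cos φ₁ cos φ₂ cos Δλ, the central angle is δ ≈ 2.619 rad (150.1°).
Interpolate at f = 1/2 with slerp weights a = sin((1−f)δ)/sin δ ≈ 1.936, b = sin(fδ)/sin δ ≈ 1.936.
p = a·p₁ + b·p₂ ≈ (0.769, -0.598, 0.225); φ = arcsin(p_z) ≈ 13.00°, λ = atan2(p_y, p_x) ≈ -37.85°.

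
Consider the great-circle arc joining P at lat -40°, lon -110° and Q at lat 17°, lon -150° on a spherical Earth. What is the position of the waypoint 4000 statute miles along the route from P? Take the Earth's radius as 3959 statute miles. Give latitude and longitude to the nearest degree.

≈ lat 8°, lon -145°

The haversine formula gives a central angle δ ≈ 1.188 rad (68.1°) between the endpoints. The total great-circle distance is δ·R ≈ 1.188 × 3959 ≈ 4704 mi, so the target fraction is f = 4000/4704 ≈ 0.850.
Interpolate at f ≈ 0.850 with slerp weights a = sin((1−f)δ)/sin δ ≈ 0.191, b = sin(fδ)/sin δ ≈ 0.913.
p = a·p₁ + b·p₂ ≈ (-0.806, -0.574, 0.144); φ = arcsin(p_z) ≈ 8.30°, λ = atan2(p_y, p_x) ≈ -144.55°.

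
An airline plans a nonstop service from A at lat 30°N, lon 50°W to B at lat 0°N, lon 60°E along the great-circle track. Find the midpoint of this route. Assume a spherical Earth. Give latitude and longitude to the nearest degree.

≈ lat 25°N, lon 11°E

Convert each endpoint to a unit vector on the sphere (x = cos φ cos λ, y = cos φ sin λ, z = sin φ).
The central angle between the endpoints is δ = arccos(p₁·p₂) ≈ 1.872 rad (107.2°).
Interpolate at f = 1/2 with slerp weights a = sin((1−f)δ)/sin δ ≈ 0.843, b = sin(fδ)/sin δ ≈ 0.843.
p = a·p₁ + b·p₂ ≈ (0.891, 0.171, 0.421); φ = arcsin(p_z) ≈ 24.93°, λ = atan2(p_y, p_x) ≈ 10.85°.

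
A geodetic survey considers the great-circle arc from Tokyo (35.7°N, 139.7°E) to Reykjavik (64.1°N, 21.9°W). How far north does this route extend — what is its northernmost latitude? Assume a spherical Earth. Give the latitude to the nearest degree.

The great circle lies in the plane with unit normal n̂ = (p₁ × p₂)/|p₁ × p₂|.
Here n̂_z ≈ -0.114; the vertex latitude is φ_max = arccos|n̂_z| ≈ 83.5°.
Check via Clairaut: cos φ_max = |cos φ₁| · sin C = cos(35.7°)·sin(8.1°) ≈ 0.114, again giving ≈ 83.5°.

≈ 83°N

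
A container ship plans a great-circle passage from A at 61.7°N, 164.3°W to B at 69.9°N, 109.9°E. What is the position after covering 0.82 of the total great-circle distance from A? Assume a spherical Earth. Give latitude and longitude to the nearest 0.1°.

≈ 72.1°N, 126.9°E

Write both endpoints as unit vectors p₁, p₂ with components (cos φ cos λ, cos φ sin λ, sin φ).
The central angle between the endpoints is δ = arccos(p₁·p₂) ≈ 0.576 rad (33.0°).
Interpolate at f = 0.82 with slerp weights a = sin((1−f)δ)/sin δ ≈ 0.190, b = sin(fδ)/sin δ ≈ 0.835.
p = a·p₁ + b·p₂ ≈ (-0.184, 0.246, 0.952); φ = arcsin(p_z) ≈ 72.12°, λ = atan2(p_y, p_x) ≈ 126.91°.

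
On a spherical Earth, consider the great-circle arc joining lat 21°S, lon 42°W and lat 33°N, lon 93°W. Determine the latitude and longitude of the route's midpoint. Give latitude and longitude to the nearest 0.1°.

≈ lat 6.6°N, lon 66.0°W

From cos δ = sin φ₁ sin φ₂ + cos φ₁ cos φ₂ cos Δλ, the central angle is δ ≈ 1.269 rad (72.7°).
Interpolate at f = 1/2 with slerp weights a = sin((1−f)δ)/sin δ ≈ 0.621, b = sin(fδ)/sin δ ≈ 0.621.
p = a·p₁ + b·p₂ ≈ (0.403, -0.908, 0.116); φ = arcsin(p_z) ≈ 6.64°, λ = atan2(p_y, p_x) ≈ -66.04°.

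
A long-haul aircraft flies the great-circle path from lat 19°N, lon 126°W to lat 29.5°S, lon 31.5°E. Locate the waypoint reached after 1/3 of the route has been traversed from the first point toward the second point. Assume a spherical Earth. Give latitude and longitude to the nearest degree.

≈ lat 11°S, lon 83°W

Write both endpoints as unit vectors p₁, p₂ with components (cos φ cos λ, cos φ sin λ, sin φ).
The central angle between the endpoints is δ = arccos(p₁·p₂) ≈ 2.740 rad (157.0°).
Interpolate at f = 1/3 with slerp weights a = sin((1−f)δ)/sin δ ≈ 2.477, b = sin(fδ)/sin δ ≈ 2.027.
p = a·p₁ + b·p₂ ≈ (0.128, -0.973, -0.192); φ = arcsin(p_z) ≈ -11.06°, λ = atan2(p_y, p_x) ≈ -82.53°.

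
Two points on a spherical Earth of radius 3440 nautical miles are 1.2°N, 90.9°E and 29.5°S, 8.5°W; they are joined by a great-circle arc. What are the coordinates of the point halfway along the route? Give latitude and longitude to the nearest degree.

≈ 21°S, 46°E

From cos δ = sin φ₁ sin φ₂ + cos φ₁ cos φ₂ cos Δλ, the central angle is δ ≈ 1.724 rad (98.8°).
Interpolate at f = 1/2 with slerp weights a = sin((1−f)δ)/sin δ ≈ 0.768, b = sin(fδ)/sin δ ≈ 0.768.
p = a·p₁ + b·p₂ ≈ (0.649, 0.669, -0.362); φ = arcsin(p_z) ≈ -21.23°, λ = atan2(p_y, p_x) ≈ 45.87°.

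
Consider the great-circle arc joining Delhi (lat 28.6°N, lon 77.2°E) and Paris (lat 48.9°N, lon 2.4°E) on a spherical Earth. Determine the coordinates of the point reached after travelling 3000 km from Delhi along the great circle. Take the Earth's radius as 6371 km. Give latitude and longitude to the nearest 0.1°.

≈ lat 44.0°N, lon 49.4°E

The haversine formula gives a central angle δ ≈ 1.033 rad (59.2°) between the endpoints. The total great-circle distance is δ·R ≈ 1.033 × 6371 ≈ 6583 km, so the target fraction is f = 3000/6583 ≈ 0.456.
Interpolate at f ≈ 0.456 with slerp weights a = sin((1−f)δ)/sin δ ≈ 0.621, b = sin(fδ)/sin δ ≈ 0.528.
p = a·p₁ + b·p₂ ≈ (0.468, 0.546, 0.695); φ = arcsin(p_z) ≈ 44.04°, λ = atan2(p_y, p_x) ≈ 49.42°.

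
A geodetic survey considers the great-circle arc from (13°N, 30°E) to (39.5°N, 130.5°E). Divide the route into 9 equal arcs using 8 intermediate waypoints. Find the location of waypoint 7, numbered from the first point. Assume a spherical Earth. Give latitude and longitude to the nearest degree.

≈ (42°N, 104°E)

From cos δ = sin φ₁ sin φ₂ + cos φ₁ cos φ₂ cos Δλ, the central angle is δ ≈ 1.565 rad (89.7°).
Interpolate at f = 7/9 with slerp weights a = sin((1−f)δ)/sin δ ≈ 0.341, b = sin(fδ)/sin δ ≈ 0.938.
p = a·p₁ + b·p₂ ≈ (-0.183, 0.716, 0.673); φ = arcsin(p_z) ≈ 42.33°, λ = atan2(p_y, p_x) ≈ 104.30°.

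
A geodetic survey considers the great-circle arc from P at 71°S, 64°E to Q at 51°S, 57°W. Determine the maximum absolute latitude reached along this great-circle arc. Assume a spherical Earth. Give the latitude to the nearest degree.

The great circle lies in the plane with unit normal n̂ = (p₁ × p₂)/|p₁ × p₂|.
Here n̂_z ≈ -0.226; the vertex latitude is φ_max = arccos|n̂_z| ≈ 76.9°.

≈ 77°S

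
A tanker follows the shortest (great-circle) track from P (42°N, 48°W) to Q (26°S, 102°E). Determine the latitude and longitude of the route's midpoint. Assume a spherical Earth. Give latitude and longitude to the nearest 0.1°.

Convert each endpoint to a unit vector on the sphere (x = cos φ cos λ, y = cos φ sin λ, z = sin φ).
The central angle between the endpoints is δ = arccos(p₁·p₂) ≈ 2.630 rad (150.7°).
Interpolate at f = 1/2 with slerp weights a = sin((1−f)δ)/sin δ ≈ 1.975, b = sin(fδ)/sin δ ≈ 1.975.
p = a·p₁ + b·p₂ ≈ (0.613, 0.646, 0.456); φ = arcsin(p_z) ≈ 27.11°, λ = atan2(p_y, p_x) ≈ 46.48°.

≈ (27.1°N, 46.5°E)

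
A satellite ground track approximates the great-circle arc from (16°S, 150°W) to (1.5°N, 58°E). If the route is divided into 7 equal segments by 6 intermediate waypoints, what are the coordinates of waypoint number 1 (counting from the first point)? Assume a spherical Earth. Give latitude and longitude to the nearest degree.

≈ (24°S, 171°W)

The haversine formula gives a central angle δ ≈ 2.598 rad (148.8°) between the endpoints.
Interpolate at f = 1/7 with slerp weights a = sin((1−f)δ)/sin δ ≈ 1.532, b = sin(fδ)/sin δ ≈ 0.701.
p = a·p₁ + b·p₂ ≈ (-0.904, -0.142, -0.404); φ = arcsin(p_z) ≈ -23.82°, λ = atan2(p_y, p_x) ≈ -171.07°.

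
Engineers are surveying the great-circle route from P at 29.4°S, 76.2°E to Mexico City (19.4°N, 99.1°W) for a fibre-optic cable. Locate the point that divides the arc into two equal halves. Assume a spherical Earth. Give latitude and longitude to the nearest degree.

≈ 57°S, 55°W

Convert each endpoint to a unit vector on the sphere (x = cos φ cos λ, y = cos φ sin λ, z = sin φ).
The central angle between the endpoints is δ = arccos(p₁·p₂) ≈ 2.952 rad (169.1°).
Interpolate at f = 1/2 with slerp weights a = sin((1−f)δ)/sin δ ≈ 5.277, b = sin(fδ)/sin δ ≈ 5.277.
p = a·p₁ + b·p₂ ≈ (0.309, -0.450, -0.838); φ = arcsin(p_z) ≈ -56.90°, λ = atan2(p_y, p_x) ≈ -55.49°.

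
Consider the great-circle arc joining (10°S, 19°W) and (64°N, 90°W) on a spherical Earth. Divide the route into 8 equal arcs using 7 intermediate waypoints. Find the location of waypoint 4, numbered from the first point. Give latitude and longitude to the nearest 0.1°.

≈ (31.1°N, 39.2°W)

Convert each endpoint to a unit vector on the sphere (x = cos φ cos λ, y = cos φ sin λ, z = sin φ).
The central angle between the endpoints is δ = arccos(p₁·p₂) ≈ 1.586 rad (90.9°).
Interpolate at f = 4/8 with slerp weights a = sin((1−f)δ)/sin δ ≈ 0.713, b = sin(fδ)/sin δ ≈ 0.713.
p = a·p₁ + b·p₂ ≈ (0.664, -0.541, 0.517); φ = arcsin(p_z) ≈ 31.12°, λ = atan2(p_y, p_x) ≈ -39.18°.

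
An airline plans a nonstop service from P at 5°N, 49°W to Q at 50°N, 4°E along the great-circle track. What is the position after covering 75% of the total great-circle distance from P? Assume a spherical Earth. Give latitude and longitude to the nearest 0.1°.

Write both endpoints as unit vectors p₁, p₂ with components (cos φ cos λ, cos φ sin λ, sin φ).
The central angle between the endpoints is δ = arccos(p₁·p₂) ≈ 1.102 rad (63.1°).
Interpolate at f = 0.75 with slerp weights a = sin((1−f)δ)/sin δ ≈ 0.305, b = sin(fδ)/sin δ ≈ 0.824.
p = a·p₁ + b·p₂ ≈ (0.728, -0.192, 0.658); φ = arcsin(p_z) ≈ 41.16°, λ = atan2(p_y, p_x) ≈ -14.79°.

≈ 41.2°N, 14.8°W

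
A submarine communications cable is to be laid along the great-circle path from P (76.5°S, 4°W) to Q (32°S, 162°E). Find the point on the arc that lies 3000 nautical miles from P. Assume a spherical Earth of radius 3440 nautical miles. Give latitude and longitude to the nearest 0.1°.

≈ (53.1°S, 159.9°E)

Write both endpoints as unit vectors p₁, p₂ with components (cos φ cos λ, cos φ sin λ, sin φ).
The central angle between the endpoints is δ = arccos(p₁·p₂) ≈ 1.242 rad (71.1°). The total great-circle distance is δ·R ≈ 1.242 × 3440 ≈ 4271 nmi, so the target fraction is f = 3000/4271 ≈ 0.702.
Interpolate at f ≈ 0.702 with slerp weights a = sin((1−f)δ)/sin δ ≈ 0.382, b = sin(fδ)/sin δ ≈ 0.809.
p = a·p₁ + b·p₂ ≈ (-0.564, 0.206, -0.800); φ = arcsin(p_z) ≈ -53.12°, λ = atan2(p_y, p_x) ≈ 159.94°.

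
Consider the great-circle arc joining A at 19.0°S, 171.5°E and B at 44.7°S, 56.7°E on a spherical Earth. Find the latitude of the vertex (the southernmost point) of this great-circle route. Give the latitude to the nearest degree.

The great circle lies in the plane with unit normal n̂ = (p₁ × p₂)/|p₁ × p₂|.
Here n̂_z ≈ -0.611; the vertex latitude is φ_max = arccos|n̂_z| ≈ 52.3°.
Check via Clairaut: cos φ_max = |cos φ₁| · sin C = cos(19.0°)·sin(139.7°) ≈ 0.611, again giving ≈ 52.3°.

≈ 52°S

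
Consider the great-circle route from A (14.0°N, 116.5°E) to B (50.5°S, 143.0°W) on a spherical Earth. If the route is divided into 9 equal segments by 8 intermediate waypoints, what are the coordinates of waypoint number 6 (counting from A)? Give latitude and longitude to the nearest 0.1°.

≈ (38.2°S, 168.9°E)

From cos δ = sin φ₁ sin φ₂ + cos φ₁ cos φ₂ cos Δλ, the central angle is δ ≈ 1.875 rad (107.4°).
Interpolate at f = 6/9 with slerp weights a = sin((1−f)δ)/sin δ ≈ 0.613, b = sin(fδ)/sin δ ≈ 0.994.
p = a·p₁ + b·p₂ ≈ (-0.771, 0.152, -0.619); φ = arcsin(p_z) ≈ -38.24°, λ = atan2(p_y, p_x) ≈ 168.86°.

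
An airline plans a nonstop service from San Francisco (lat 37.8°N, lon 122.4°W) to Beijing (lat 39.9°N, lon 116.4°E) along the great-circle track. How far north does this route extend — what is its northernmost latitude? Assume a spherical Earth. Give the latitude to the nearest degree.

The great circle lies in the plane with unit normal n̂ = (p₁ × p₂)/|p₁ × p₂|.
Here n̂_z ≈ -0.520; the vertex latitude is φ_max = arccos|n̂_z| ≈ 58.7°.
Check via Clairaut: cos φ_max = |cos φ₁| · sin C = cos(37.8°)·sin(41.2°) ≈ 0.520, again giving ≈ 58.7°.

≈ 59°N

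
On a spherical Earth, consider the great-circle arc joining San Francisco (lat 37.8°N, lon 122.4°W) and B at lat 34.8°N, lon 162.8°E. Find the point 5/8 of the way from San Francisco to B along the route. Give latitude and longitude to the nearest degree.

≈ lat 42°N, lon 171°W

The haversine formula gives a central angle δ ≈ 1.024 rad (58.7°) between the endpoints.
Interpolate at f = 5/8 with slerp weights a = sin((1−f)δ)/sin δ ≈ 0.439, b = sin(fδ)/sin δ ≈ 0.699.
p = a·p₁ + b·p₂ ≈ (-0.734, -0.123, 0.668); φ = arcsin(p_z) ≈ 41.90°, λ = atan2(p_y, p_x) ≈ -170.50°.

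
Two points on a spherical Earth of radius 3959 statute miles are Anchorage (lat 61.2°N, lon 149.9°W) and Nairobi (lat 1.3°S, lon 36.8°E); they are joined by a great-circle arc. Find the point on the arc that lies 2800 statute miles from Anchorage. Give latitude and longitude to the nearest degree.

Write both endpoints as unit vectors p₁, p₂ with components (cos φ cos λ, cos φ sin λ, sin φ).
The central angle between the endpoints is δ = arccos(p₁·p₂) ≈ 2.092 rad (119.9°). The total great-circle distance is δ·R ≈ 2.092 × 3959 ≈ 8284 mi, so the target fraction is f = 2800/8284 ≈ 0.338.
Interpolate at f ≈ 0.338 with slerp weights a = sin((1−f)δ)/sin δ ≈ 1.134, b = sin(fδ)/sin δ ≈ 0.749.
p = a·p₁ + b·p₂ ≈ (0.127, 0.175, 0.976); φ = arcsin(p_z) ≈ 77.50°, λ = atan2(p_y, p_x) ≈ 53.92°.

≈ lat 78°N, lon 54°E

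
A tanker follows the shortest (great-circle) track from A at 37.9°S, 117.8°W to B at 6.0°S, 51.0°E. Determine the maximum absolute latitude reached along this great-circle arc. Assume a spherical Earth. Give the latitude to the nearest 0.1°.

The great circle lies in the plane with unit normal n̂ = (p₁ × p₂)/|p₁ × p₂|.
Here n̂_z ≈ +0.215; the vertex latitude is φ_max = arccos|n̂_z| ≈ 77.6°.

≈ 77.6°S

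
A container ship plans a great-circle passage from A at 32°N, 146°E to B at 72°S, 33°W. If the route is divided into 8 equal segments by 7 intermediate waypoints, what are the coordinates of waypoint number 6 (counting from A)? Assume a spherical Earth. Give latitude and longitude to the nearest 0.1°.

≈ 73.0°S, 144.4°E

Write both endpoints as unit vectors p₁, p₂ with components (cos φ cos λ, cos φ sin λ, sin φ).
The central angle between the endpoints is δ = arccos(p₁·p₂) ≈ 2.443 rad (140.0°).
Interpolate at f = 6/8 with slerp weights a = sin((1−f)δ)/sin δ ≈ 0.892, b = sin(fδ)/sin δ ≈ 1.503.
p = a·p₁ + b·p₂ ≈ (-0.238, 0.170, -0.956); φ = arcsin(p_z) ≈ -72.99°, λ = atan2(p_y, p_x) ≈ 144.41°.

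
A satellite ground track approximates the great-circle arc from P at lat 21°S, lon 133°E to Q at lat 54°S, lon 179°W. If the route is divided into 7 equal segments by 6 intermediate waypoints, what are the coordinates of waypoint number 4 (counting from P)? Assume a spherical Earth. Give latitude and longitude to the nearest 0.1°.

≈ lat 42.3°S, lon 154.6°E

Convert each endpoint to a unit vector on the sphere (x = cos φ cos λ, y = cos φ sin λ, z = sin φ).
The central angle between the endpoints is δ = arccos(p₁·p₂) ≈ 0.854 rad (48.9°).
Interpolate at f = 4/7 with slerp weights a = sin((1−f)δ)/sin δ ≈ 0.475, b = sin(fδ)/sin δ ≈ 0.622.
p = a·p₁ + b·p₂ ≈ (-0.668, 0.318, -0.673); φ = arcsin(p_z) ≈ -42.32°, λ = atan2(p_y, p_x) ≈ 154.55°.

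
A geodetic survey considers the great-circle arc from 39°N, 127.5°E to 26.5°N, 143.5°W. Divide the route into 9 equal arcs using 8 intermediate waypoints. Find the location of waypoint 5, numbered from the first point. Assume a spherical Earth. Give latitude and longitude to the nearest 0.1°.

≈ 41.0°N, 178.8°W

From cos δ = sin φ₁ sin φ₂ + cos φ₁ cos φ₂ cos Δλ, the central angle is δ ≈ 1.273 rad (73.0°).
Interpolate at f = 5/9 with slerp weights a = sin((1−f)δ)/sin δ ≈ 0.561, b = sin(fδ)/sin δ ≈ 0.680.
p = a·p₁ + b·p₂ ≈ (-0.754, -0.016, 0.656); φ = arcsin(p_z) ≈ 41.02°, λ = atan2(p_y, p_x) ≈ -178.78°.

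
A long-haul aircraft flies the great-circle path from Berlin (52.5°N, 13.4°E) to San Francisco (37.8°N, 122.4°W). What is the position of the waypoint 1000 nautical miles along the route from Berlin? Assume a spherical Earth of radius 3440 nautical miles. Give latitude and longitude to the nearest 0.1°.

The haversine formula gives a central angle δ ≈ 1.429 rad (81.9°) between the endpoints. The total great-circle distance is δ·R ≈ 1.429 × 3440 ≈ 4915 nmi, so the target fraction is f = 1000/4915 ≈ 0.203.
Interpolate at f ≈ 0.203 with slerp weights a = sin((1−f)δ)/sin δ ≈ 0.917, b = sin(fδ)/sin δ ≈ 0.290.
p = a·p₁ + b·p₂ ≈ (0.421, -0.064, 0.905); φ = arcsin(p_z) ≈ 64.83°, λ = atan2(p_y, p_x) ≈ -8.62°.

≈ (64.8°N, 8.6°W)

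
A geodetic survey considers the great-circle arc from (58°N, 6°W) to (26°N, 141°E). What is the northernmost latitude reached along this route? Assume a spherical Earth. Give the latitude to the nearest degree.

The great circle lies in the plane with unit normal n̂ = (p₁ × p₂)/|p₁ × p₂|.
Here n̂_z ≈ +0.260; the vertex latitude is φ_max = arccos|n̂_z| ≈ 75.0°.
Check via Clairaut: cos φ_max = |cos φ₁| · sin C = cos(58.0°)·sin(29.3°) ≈ 0.260, again giving ≈ 75.0°.

≈ 75°N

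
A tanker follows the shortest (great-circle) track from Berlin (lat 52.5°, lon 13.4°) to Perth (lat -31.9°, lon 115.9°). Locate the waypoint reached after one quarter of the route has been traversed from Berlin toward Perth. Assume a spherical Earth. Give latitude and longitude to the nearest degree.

≈ lat 38°, lon 53°

Convert each endpoint to a unit vector on the sphere (x = cos φ cos λ, y = cos φ sin λ, z = sin φ).
The central angle between the endpoints is δ = arccos(p₁·p₂) ≈ 2.131 rad (122.1°).
Interpolate at f = 1/4 with slerp weights a = sin((1−f)δ)/sin δ ≈ 1.180, b = sin(fδ)/sin δ ≈ 0.599.
p = a·p₁ + b·p₂ ≈ (0.476, 0.624, 0.619); φ = arcsin(p_z) ≈ 38.26°, λ = atan2(p_y, p_x) ≈ 52.65°.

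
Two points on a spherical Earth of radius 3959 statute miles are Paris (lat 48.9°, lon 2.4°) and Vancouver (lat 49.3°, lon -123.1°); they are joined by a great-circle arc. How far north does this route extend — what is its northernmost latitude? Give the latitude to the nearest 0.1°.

≈ 68.4°

The great circle lies in the plane with unit normal n̂ = (p₁ × p₂)/|p₁ × p₂|.
Here n̂_z ≈ -0.369; the vertex latitude is φ_max = arccos|n̂_z| ≈ 68.4°.
Check via Clairaut: cos φ_max = |cos φ₁| · sin C = cos(48.9°)·sin(34.1°) ≈ 0.369, again giving ≈ 68.4°.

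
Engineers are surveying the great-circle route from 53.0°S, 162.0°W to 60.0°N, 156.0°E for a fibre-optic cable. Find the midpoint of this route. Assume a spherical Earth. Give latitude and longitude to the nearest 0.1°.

≈ 3.7°N, 179.0°E

From cos δ = sin φ₁ sin φ₂ + cos φ₁ cos φ₂ cos Δλ, the central angle is δ ≈ 2.058 rad (117.9°).
Interpolate at f = 1/2 with slerp weights a = sin((1−f)δ)/sin δ ≈ 0.969, b = sin(fδ)/sin δ ≈ 0.969.
p = a·p₁ + b·p₂ ≈ (-0.998, 0.017, 0.065); φ = arcsin(p_z) ≈ 3.75°, λ = atan2(p_y, p_x) ≈ 179.03°.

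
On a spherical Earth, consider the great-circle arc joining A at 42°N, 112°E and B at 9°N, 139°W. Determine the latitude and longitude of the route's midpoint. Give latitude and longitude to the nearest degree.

Convert each endpoint to a unit vector on the sphere (x = cos φ cos λ, y = cos φ sin λ, z = sin φ).
The central angle between the endpoints is δ = arccos(p₁·p₂) ≈ 1.705 rad (97.7°).
Interpolate at f = 1/2 with slerp weights a = sin((1−f)δ)/sin δ ≈ 0.760, b = sin(fδ)/sin δ ≈ 0.760.
p = a·p₁ + b·p₂ ≈ (-0.778, 0.031, 0.627); φ = arcsin(p_z) ≈ 38.86°, λ = atan2(p_y, p_x) ≈ 177.70°.

≈ 39°N, 178°E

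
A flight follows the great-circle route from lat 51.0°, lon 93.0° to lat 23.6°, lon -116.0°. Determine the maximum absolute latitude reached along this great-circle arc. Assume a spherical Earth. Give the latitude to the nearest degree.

≈ 73°

The great circle lies in the plane with unit normal n̂ = (p₁ × p₂)/|p₁ × p₂|.
Here n̂_z ≈ +0.285; the vertex latitude is φ_max = arccos|n̂_z| ≈ 73.4°.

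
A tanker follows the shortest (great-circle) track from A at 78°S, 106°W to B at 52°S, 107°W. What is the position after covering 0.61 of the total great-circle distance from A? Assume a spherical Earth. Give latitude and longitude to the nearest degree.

Write both endpoints as unit vectors p₁, p₂ with components (cos φ cos λ, cos φ sin λ, sin φ).
The central angle between the endpoints is δ = arccos(p₁·p₂) ≈ 0.454 rad (26.0°).
Interpolate at f = 0.61 with slerp weights a = sin((1−f)δ)/sin δ ≈ 0.402, b = sin(fδ)/sin δ ≈ 0.623.
p = a·p₁ + b·p₂ ≈ (-0.135, -0.447, -0.884); φ = arcsin(p_z) ≈ -62.14°, λ = atan2(p_y, p_x) ≈ -106.82°.

≈ 62°S, 107°W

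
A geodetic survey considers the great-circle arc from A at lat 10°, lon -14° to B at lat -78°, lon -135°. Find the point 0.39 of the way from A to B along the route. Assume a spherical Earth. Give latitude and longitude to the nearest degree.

≈ lat -31°, lon -22°

Write both endpoints as unit vectors p₁, p₂ with components (cos φ cos λ, cos φ sin λ, sin φ).
The central angle between the endpoints is δ = arccos(p₁·p₂) ≈ 1.850 rad (106.0°).
Interpolate at f = 0.39 with slerp weights a = sin((1−f)δ)/sin δ ≈ 0.940, b = sin(fδ)/sin δ ≈ 0.687.
p = a·p₁ + b·p₂ ≈ (0.797, -0.325, -0.509); φ = arcsin(p_z) ≈ -30.58°, λ = atan2(p_y, p_x) ≈ -22.18°.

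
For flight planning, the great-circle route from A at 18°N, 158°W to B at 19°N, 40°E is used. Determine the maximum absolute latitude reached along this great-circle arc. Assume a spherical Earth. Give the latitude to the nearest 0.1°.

The great circle lies in the plane with unit normal n̂ = (p₁ × p₂)/|p₁ × p₂|.
Here n̂_z ≈ -0.423; the vertex latitude is φ_max = arccos|n̂_z| ≈ 64.9°.

≈ 64.9°N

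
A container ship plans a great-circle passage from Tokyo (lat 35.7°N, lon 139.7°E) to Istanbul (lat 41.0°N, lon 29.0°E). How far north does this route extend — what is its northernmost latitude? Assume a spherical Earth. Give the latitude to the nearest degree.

≈ 54°N

The great circle lies in the plane with unit normal n̂ = (p₁ × p₂)/|p₁ × p₂|.
Here n̂_z ≈ -0.581; the vertex latitude is φ_max = arccos|n̂_z| ≈ 54.5°.
Check via Clairaut: cos φ_max = |cos φ₁| · sin C = cos(35.7°)·sin(45.7°) ≈ 0.581, again giving ≈ 54.5°.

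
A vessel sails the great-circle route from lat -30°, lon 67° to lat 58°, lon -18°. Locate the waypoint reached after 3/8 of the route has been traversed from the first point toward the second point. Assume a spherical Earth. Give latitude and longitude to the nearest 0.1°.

≈ lat 6.2°, lon 44.3°

Write both endpoints as unit vectors p₁, p₂ with components (cos φ cos λ, cos φ sin λ, sin φ).
The central angle between the endpoints is δ = arccos(p₁·p₂) ≈ 1.965 rad (112.6°).
Interpolate at f = 3/8 with slerp weights a = sin((1−f)δ)/sin δ ≈ 1.020, b = sin(fδ)/sin δ ≈ 0.728.
p = a·p₁ + b·p₂ ≈ (0.712, 0.694, 0.107); φ = arcsin(p_z) ≈ 6.15°, λ = atan2(p_y, p_x) ≈ 44.27°.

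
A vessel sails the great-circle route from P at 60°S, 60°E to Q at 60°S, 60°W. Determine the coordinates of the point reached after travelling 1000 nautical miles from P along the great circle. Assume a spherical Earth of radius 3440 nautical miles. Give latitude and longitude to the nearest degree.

≈ 72°S, 30°E

Write both endpoints as unit vectors p₁, p₂ with components (cos φ cos λ, cos φ sin λ, sin φ).
The central angle between the endpoints is δ = arccos(p₁·p₂) ≈ 0.896 rad (51.3°). The total great-circle distance is δ·R ≈ 0.896 × 3440 ≈ 3081 nmi, so the target fraction is f = 1000/3081 ≈ 0.325.
Interpolate at f ≈ 0.325 with slerp weights a = sin((1−f)δ)/sin δ ≈ 0.729, b = sin(fδ)/sin δ ≈ 0.367.
p = a·p₁ + b·p₂ ≈ (0.274, 0.156, -0.949); φ = arcsin(p_z) ≈ -71.61°, λ = atan2(p_y, p_x) ≈ 29.74°.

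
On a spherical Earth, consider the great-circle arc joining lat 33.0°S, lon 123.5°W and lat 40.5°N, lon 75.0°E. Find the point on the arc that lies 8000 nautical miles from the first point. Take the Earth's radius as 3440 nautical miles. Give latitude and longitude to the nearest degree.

Write both endpoints as unit vectors p₁, p₂ with components (cos φ cos λ, cos φ sin λ, sin φ).
The central angle between the endpoints is δ = arccos(p₁·p₂) ≈ 2.852 rad (163.4°). The total great-circle distance is δ·R ≈ 2.852 × 3440 ≈ 9812 nmi, so the target fraction is f = 8000/9812 ≈ 0.815.
Interpolate at f ≈ 0.815 with slerp weights a = sin((1−f)δ)/sin δ ≈ 1.764, b = sin(fδ)/sin δ ≈ 2.555.
p = a·p₁ + b·p₂ ≈ (-0.314, 0.643, 0.699); φ = arcsin(p_z) ≈ 44.32°, λ = atan2(p_y, p_x) ≈ 115.99°.

≈ lat 44°N, lon 116°E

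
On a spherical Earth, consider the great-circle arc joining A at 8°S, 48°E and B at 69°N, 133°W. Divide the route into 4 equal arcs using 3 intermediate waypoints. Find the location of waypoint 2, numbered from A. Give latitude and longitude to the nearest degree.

The haversine formula gives a central angle δ ≈ 2.077 rad (119.0°) between the endpoints.
Interpolate at f = 2/4 with slerp weights a = sin((1−f)δ)/sin δ ≈ 0.985, b = sin(fδ)/sin δ ≈ 0.985.
p = a·p₁ + b·p₂ ≈ (0.412, 0.467, 0.783); φ = arcsin(p_z) ≈ 51.50°, λ = atan2(p_y, p_x) ≈ 48.57°.

≈ 51°N, 49°E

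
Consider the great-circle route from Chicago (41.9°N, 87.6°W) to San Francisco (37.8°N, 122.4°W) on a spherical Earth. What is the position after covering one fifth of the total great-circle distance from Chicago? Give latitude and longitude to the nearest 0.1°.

≈ (41.9°N, 94.8°W)

Write both endpoints as unit vectors p₁, p₂ with components (cos φ cos λ, cos φ sin λ, sin φ).
The central angle between the endpoints is δ = arccos(p₁·p₂) ≈ 0.468 rad (26.8°).
Interpolate at f = 1/5 with slerp weights a = sin((1−f)δ)/sin δ ≈ 0.811, b = sin(fδ)/sin δ ≈ 0.207.
p = a·p₁ + b·p₂ ≈ (-0.062, -0.741, 0.668); φ = arcsin(p_z) ≈ 41.95°, λ = atan2(p_y, p_x) ≈ -94.82°.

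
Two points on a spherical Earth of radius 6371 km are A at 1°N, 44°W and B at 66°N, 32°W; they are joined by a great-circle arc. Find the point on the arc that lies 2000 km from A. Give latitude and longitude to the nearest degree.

≈ 19°N, 42°W

Write both endpoints as unit vectors p₁, p₂ with components (cos φ cos λ, cos φ sin λ, sin φ).
The central angle between the endpoints is δ = arccos(p₁·p₂) ≈ 1.144 rad (65.6°). The total great-circle distance is δ·R ≈ 1.144 × 6371 ≈ 7290 km, so the target fraction is f = 2000/7290 ≈ 0.274.
Interpolate at f ≈ 0.274 with slerp weights a = sin((1−f)δ)/sin δ ≈ 0.811, b = sin(fδ)/sin δ ≈ 0.339.
p = a·p₁ + b·p₂ ≈ (0.700, -0.636, 0.324); φ = arcsin(p_z) ≈ 18.91°, λ = atan2(p_y, p_x) ≈ -42.26°.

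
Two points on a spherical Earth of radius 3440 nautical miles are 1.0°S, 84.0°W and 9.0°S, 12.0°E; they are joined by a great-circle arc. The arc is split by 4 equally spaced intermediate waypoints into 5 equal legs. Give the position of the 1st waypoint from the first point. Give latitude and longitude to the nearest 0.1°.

≈ 3.9°S, 65.1°W

Convert each endpoint to a unit vector on the sphere (x = cos φ cos λ, y = cos φ sin λ, z = sin φ).
The central angle between the endpoints is δ = arccos(p₁·p₂) ≈ 1.671 rad (95.8°).
Interpolate at f = 1/5 with slerp weights a = sin((1−f)δ)/sin δ ≈ 0.978, b = sin(fδ)/sin δ ≈ 0.330.
p = a·p₁ + b·p₂ ≈ (0.421, -0.905, -0.069); φ = arcsin(p_z) ≈ -3.94°, λ = atan2(p_y, p_x) ≈ -65.05°.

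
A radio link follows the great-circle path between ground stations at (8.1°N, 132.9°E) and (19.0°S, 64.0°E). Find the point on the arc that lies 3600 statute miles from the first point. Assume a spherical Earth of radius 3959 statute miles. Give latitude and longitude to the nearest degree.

Write both endpoints as unit vectors p₁, p₂ with components (cos φ cos λ, cos φ sin λ, sin φ).
The central angle between the endpoints is δ = arccos(p₁·p₂) ≈ 1.275 rad (73.1°). The total great-circle distance is δ·R ≈ 1.275 × 3959 ≈ 5049 mi, so the target fraction is f = 3600/5049 ≈ 0.713.
Interpolate at f ≈ 0.713 with slerp weights a = sin((1−f)δ)/sin δ ≈ 0.374, b = sin(fδ)/sin δ ≈ 0.825.
p = a·p₁ + b·p₂ ≈ (0.090, 0.972, -0.216); φ = arcsin(p_z) ≈ -12.46°, λ = atan2(p_y, p_x) ≈ 84.73°.

≈ (12°S, 85°E)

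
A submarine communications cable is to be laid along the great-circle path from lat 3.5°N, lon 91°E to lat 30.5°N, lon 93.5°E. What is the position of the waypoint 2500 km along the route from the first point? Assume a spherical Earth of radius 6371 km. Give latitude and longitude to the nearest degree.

≈ lat 26°N, lon 93°E

Write both endpoints as unit vectors p₁, p₂ with components (cos φ cos λ, cos φ sin λ, sin φ).
The central angle between the endpoints is δ = arccos(p₁·p₂) ≈ 0.473 rad (27.1°). The total great-circle distance is δ·R ≈ 0.473 × 6371 ≈ 3014 km, so the target fraction is f = 2500/3014 ≈ 0.830.
Interpolate at f ≈ 0.830 with slerp weights a = sin((1−f)δ)/sin δ ≈ 0.177, b = sin(fδ)/sin δ ≈ 0.839.
p = a·p₁ + b·p₂ ≈ (-0.047, 0.898, 0.437); φ = arcsin(p_z) ≈ 25.90°, λ = atan2(p_y, p_x) ≈ 93.01°.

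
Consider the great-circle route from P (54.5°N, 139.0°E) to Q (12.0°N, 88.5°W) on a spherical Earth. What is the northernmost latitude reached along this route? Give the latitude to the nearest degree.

≈ 65°N

The great circle lies in the plane with unit normal n̂ = (p₁ × p₂)/|p₁ × p₂|.
Here n̂_z ≈ +0.429; the vertex latitude is φ_max = arccos|n̂_z| ≈ 64.6°.
Check via Clairaut: cos φ_max = |cos φ₁| · sin C = cos(54.5°)·sin(47.6°) ≈ 0.429, again giving ≈ 64.6°.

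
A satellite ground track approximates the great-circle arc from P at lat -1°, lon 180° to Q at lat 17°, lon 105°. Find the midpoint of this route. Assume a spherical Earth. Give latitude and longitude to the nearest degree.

≈ lat 10°, lon 143°

Write both endpoints as unit vectors p₁, p₂ with components (cos φ cos λ, cos φ sin λ, sin φ).
The central angle between the endpoints is δ = arccos(p₁·p₂) ≈ 1.326 rad (76.0°).
Interpolate at f = 1/2 with slerp weights a = sin((1−f)δ)/sin δ ≈ 0.634, b = sin(fδ)/sin δ ≈ 0.634.
p = a·p₁ + b·p₂ ≈ (-0.791, 0.586, 0.174); φ = arcsin(p_z) ≈ 10.04°, λ = atan2(p_y, p_x) ≈ 143.48°.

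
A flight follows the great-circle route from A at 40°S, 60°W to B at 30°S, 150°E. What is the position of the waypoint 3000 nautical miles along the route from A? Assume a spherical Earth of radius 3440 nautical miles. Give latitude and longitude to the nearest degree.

≈ 70°S, 141°W

From cos δ = sin φ₁ sin φ₂ + cos φ₁ cos φ₂ cos Δλ, the central angle is δ ≈ 1.827 rad (104.7°). The total great-circle distance is δ·R ≈ 1.827 × 3440 ≈ 6284 nmi, so the target fraction is f = 3000/6284 ≈ 0.477.
Interpolate at f ≈ 0.477 with slerp weights a = sin((1−f)δ)/sin δ ≈ 0.844, b = sin(fδ)/sin δ ≈ 0.791.
p = a·p₁ + b·p₂ ≈ (-0.270, -0.217, -0.938); φ = arcsin(p_z) ≈ -69.71°, λ = atan2(p_y, p_x) ≈ -141.27°.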